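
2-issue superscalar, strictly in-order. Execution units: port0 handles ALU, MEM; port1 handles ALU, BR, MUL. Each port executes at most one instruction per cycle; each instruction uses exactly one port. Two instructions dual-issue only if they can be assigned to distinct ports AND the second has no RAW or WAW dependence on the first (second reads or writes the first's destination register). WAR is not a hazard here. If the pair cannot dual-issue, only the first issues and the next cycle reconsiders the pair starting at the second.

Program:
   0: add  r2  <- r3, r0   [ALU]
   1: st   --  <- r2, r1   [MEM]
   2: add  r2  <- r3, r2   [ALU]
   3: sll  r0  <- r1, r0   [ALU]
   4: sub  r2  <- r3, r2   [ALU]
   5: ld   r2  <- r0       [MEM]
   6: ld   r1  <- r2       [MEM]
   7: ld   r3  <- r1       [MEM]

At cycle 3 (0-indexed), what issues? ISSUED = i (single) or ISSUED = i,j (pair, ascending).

#0 head=0: add.ALU i0 RAW r2
#1 head=1: st.MEM add.ALU i1/i2 pair
#2 head=3: sll.ALU sub.ALU i3/i4 pair
#3 head=5: ld.MEM i5 no-port MEM/MEM
#4 head=6: ld.MEM i6 no-port MEM/MEM
#5 head=7: ld.MEM i7 tail

ISSUED = 5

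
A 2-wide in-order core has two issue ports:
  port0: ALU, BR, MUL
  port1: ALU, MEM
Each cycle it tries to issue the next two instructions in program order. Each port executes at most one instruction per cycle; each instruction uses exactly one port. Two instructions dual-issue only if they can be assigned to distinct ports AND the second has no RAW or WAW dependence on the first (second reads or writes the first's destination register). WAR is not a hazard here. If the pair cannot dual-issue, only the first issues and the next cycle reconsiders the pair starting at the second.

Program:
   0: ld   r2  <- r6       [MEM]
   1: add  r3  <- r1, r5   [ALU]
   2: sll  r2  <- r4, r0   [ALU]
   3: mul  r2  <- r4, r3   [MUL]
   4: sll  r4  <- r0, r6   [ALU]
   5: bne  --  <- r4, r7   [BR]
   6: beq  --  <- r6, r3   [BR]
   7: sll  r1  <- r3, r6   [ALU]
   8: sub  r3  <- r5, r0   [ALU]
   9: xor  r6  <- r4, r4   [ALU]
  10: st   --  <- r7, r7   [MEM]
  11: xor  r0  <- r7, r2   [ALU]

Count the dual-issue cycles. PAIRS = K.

PAIRS = 5

#0 head=0: ld.MEM/add.ALU i0&i1 pair
#1 head=2: sll.ALU i2 WAW r2
#2 head=3: mul.MUL/sll.ALU i3&i4 pair
#3 head=5: bne.BR i5 no-port BR/BR
#4 head=6: beq.BR/sll.ALU i6&i7 pair
#5 head=8: sub.ALU/xor.ALU i8&i9 pair
#6 head=10: st.MEM/xor.ALU i10&i11 pair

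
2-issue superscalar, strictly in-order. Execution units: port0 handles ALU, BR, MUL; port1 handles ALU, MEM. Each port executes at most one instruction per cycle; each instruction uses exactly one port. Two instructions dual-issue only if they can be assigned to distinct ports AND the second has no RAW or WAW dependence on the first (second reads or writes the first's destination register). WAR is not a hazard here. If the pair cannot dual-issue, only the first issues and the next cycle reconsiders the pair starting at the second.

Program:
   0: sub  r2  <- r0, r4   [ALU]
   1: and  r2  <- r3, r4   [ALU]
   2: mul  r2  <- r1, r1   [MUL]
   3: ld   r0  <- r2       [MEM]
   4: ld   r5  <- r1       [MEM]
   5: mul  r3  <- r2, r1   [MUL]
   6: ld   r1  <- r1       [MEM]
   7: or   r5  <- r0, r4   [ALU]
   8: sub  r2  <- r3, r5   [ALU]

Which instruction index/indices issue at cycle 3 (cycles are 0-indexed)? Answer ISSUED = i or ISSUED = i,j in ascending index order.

ISSUED = 3

c0: i0 sub.ALU  WAW r2
c1: i1 and.ALU  WAW r2
c2: i2 mul.MUL  RAW r2
c3: i3 ld.MEM  no-port MEM/MEM
c4: i4+i5 ld.MEM;mul.MUL  pair
c5: i6+i7 ld.MEM;or.ALU  pair
c6: i8 sub.ALU  tail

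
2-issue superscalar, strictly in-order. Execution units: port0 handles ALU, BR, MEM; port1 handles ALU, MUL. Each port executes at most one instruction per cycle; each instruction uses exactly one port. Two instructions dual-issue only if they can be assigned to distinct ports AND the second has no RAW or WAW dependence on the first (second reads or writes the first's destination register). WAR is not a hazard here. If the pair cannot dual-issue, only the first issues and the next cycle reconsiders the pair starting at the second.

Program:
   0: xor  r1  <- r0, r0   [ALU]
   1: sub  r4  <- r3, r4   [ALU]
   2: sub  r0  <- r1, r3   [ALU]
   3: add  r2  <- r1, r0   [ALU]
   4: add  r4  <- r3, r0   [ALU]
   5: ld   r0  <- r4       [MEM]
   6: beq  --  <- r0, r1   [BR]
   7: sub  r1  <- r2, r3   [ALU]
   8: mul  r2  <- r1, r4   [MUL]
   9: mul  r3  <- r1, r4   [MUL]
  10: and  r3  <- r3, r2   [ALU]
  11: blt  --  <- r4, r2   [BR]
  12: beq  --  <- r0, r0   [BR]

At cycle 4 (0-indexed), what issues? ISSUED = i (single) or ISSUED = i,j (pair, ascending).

  cy0 -> i0+i1 (xor sub) dual
  cy1 -> i2 (sub) RAW r0
  cy2 -> i3+i4 (add add) dual
  cy3 -> i5 (ld) no-port MEM/BR
  cy4 -> i6+i7 (beq sub) dual
  cy5 -> i8 (mul) no-port MUL/MUL
  cy6 -> i9 (mul) RAW+WAW r3
  cy7 -> i10+i11 (and blt) dual
  cy8 -> i12 (beq) tail

ISSUED = 6,7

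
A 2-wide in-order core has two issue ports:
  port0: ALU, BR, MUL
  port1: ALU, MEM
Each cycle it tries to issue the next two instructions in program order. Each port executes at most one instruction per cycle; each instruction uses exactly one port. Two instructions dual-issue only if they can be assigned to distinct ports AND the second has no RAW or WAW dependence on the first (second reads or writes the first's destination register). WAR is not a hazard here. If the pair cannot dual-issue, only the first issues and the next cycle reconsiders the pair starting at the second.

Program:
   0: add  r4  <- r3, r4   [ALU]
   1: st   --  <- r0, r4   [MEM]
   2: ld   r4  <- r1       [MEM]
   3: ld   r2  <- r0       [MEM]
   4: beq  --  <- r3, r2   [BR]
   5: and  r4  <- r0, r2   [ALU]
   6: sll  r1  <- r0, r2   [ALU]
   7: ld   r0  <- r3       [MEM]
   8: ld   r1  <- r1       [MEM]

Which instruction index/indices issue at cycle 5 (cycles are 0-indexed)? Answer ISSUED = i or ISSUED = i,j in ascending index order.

  cy0 -> i0 (add) RAW r4
  cy1 -> i1 (st) no-port MEM/MEM
  cy2 -> i2 (ld) no-port MEM/MEM
  cy3 -> i3 (ld) RAW r2
  cy4 -> i4+i5 (beq and) 2-wide
  cy5 -> i6+i7 (sll ld) 2-wide
  cy6 -> i8 (ld) tail

ISSUED = 6,7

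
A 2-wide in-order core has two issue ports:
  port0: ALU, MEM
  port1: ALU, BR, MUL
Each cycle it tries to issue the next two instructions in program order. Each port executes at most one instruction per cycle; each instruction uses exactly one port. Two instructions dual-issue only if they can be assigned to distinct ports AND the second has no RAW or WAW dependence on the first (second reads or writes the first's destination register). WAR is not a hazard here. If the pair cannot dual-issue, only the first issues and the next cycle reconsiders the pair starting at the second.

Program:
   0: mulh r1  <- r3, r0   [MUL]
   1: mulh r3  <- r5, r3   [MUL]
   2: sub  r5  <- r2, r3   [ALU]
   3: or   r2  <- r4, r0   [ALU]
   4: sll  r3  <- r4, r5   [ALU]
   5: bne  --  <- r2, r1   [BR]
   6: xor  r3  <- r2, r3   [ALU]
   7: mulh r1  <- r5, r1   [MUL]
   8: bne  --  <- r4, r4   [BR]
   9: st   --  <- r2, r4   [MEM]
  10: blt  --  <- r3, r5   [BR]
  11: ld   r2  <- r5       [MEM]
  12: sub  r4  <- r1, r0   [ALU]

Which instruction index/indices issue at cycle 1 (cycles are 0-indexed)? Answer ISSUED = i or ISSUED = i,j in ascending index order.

ISSUED = 1

#0 head=0: mulh i0 no-port MUL/MUL
#1 head=1: mulh i1 RAW r3
#2 head=2: sub;or i2&i3 dual
#3 head=4: sll;bne i4&i5 dual
#4 head=6: xor;mulh i6&i7 dual
#5 head=8: bne;st i8&i9 dual
#6 head=10: blt;ld i10&i11 dual
#7 head=12: sub i12 tail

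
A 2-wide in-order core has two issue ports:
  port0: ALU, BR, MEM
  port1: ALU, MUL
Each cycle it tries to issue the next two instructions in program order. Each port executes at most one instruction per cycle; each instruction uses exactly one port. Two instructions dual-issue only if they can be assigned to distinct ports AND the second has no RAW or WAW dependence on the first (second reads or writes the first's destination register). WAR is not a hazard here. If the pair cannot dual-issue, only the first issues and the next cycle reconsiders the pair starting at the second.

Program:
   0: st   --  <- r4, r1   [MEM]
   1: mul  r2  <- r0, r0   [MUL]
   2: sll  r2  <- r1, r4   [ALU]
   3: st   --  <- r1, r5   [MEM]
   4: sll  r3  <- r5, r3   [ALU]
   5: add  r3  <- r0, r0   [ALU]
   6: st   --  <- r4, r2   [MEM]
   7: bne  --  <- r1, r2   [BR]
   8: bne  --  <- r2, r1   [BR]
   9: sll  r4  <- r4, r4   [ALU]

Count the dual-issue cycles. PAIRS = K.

#0 head=0: st mul i0/i1 pair
#1 head=2: sll st i2/i3 pair
#2 head=4: sll i4 WAW r3
#3 head=5: add st i5/i6 pair
#4 head=7: bne i7 no-port BR/BR
#5 head=8: bne sll i8/i9 pair

PAIRS = 4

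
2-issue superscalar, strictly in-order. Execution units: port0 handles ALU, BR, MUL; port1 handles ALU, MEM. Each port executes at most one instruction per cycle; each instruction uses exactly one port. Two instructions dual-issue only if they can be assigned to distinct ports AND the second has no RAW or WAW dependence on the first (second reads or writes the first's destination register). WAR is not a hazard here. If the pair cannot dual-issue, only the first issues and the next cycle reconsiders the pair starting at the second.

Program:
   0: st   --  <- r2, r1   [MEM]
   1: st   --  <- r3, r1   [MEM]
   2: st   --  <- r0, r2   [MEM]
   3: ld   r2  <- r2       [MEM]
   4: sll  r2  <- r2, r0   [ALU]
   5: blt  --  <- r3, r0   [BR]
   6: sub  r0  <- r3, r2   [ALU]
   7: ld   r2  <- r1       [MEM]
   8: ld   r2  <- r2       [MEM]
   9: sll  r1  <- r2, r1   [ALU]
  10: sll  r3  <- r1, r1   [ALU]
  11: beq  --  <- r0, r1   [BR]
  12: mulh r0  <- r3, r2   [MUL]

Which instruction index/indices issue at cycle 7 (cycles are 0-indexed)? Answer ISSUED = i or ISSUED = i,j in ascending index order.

c0: i0 st  no-port MEM/MEM
c1: i1 st  no-port MEM/MEM
c2: i2 st  no-port MEM/MEM
c3: i3 ld  RAW+WAW r2
c4: i4,i5 sll;blt  dual
c5: i6,i7 sub;ld  dual
c6: i8 ld  RAW r2
c7: i9 sll  RAW r1
c8: i10,i11 sll;beq  dual
c9: i12 mulh  tail

ISSUED = 9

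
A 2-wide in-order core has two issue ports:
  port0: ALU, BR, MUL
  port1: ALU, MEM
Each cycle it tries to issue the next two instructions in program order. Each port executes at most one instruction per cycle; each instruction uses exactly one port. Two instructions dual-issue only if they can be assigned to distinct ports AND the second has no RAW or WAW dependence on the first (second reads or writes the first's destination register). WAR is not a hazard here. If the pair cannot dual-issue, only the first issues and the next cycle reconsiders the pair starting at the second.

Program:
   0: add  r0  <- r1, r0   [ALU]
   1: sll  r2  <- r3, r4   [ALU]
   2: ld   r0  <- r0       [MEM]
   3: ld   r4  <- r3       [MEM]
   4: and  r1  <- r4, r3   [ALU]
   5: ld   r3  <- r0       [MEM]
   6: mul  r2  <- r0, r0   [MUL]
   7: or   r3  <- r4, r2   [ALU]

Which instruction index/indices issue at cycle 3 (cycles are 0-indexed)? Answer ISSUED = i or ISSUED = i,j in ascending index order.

ISSUED = 4,5

0. add.ALU+sll.ALU @i0&i1  | pair
1. ld.MEM @i2  | no-port MEM/MEM
2. ld.MEM @i3  | RAW r4
3. and.ALU+ld.MEM @i4&i5  | pair
4. mul.MUL @i6  | RAW r2
5. or.ALU @i7  | tail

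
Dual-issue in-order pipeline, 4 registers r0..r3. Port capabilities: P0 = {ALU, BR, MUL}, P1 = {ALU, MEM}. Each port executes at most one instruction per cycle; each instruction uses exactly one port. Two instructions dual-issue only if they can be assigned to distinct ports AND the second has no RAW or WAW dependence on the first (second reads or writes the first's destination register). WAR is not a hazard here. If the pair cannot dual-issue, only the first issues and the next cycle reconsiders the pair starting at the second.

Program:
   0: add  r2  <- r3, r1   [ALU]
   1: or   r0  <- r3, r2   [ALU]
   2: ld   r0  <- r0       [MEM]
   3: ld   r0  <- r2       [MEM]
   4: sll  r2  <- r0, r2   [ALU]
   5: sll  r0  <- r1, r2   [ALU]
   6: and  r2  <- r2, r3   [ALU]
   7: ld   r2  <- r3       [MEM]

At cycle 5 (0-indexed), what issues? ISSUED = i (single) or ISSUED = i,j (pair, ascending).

ISSUED = 5,6

[0] i0  add  -- RAW r2
[1] i1  or  -- RAW+WAW r0
[2] i2  ld  -- no-port MEM/MEM
[3] i3  ld  -- RAW r0
[4] i4  sll  -- RAW r2
[5] i5&i6  sll/and  -- pair
[6] i7  ld  -- tail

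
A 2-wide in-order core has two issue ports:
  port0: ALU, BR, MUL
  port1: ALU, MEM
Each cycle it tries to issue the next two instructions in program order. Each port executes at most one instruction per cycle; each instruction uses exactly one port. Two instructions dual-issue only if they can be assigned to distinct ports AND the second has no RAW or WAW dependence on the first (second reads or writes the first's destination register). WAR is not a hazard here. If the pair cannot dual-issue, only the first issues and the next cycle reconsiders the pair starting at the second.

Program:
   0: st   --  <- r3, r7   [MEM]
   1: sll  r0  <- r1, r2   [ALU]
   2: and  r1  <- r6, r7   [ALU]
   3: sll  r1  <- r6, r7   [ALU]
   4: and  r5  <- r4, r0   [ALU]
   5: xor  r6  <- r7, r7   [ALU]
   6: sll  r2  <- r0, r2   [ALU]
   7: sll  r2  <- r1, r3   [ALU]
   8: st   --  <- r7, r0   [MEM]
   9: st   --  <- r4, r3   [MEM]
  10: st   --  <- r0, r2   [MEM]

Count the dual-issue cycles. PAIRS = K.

0. st+sll @i0/i1  | pair
1. and @i2  | WAW r1
2. sll+and @i3/i4  | pair
3. xor+sll @i5/i6  | pair
4. sll+st @i7/i8  | pair
5. st @i9  | no-port MEM/MEM
6. st @i10  | tail

PAIRS = 4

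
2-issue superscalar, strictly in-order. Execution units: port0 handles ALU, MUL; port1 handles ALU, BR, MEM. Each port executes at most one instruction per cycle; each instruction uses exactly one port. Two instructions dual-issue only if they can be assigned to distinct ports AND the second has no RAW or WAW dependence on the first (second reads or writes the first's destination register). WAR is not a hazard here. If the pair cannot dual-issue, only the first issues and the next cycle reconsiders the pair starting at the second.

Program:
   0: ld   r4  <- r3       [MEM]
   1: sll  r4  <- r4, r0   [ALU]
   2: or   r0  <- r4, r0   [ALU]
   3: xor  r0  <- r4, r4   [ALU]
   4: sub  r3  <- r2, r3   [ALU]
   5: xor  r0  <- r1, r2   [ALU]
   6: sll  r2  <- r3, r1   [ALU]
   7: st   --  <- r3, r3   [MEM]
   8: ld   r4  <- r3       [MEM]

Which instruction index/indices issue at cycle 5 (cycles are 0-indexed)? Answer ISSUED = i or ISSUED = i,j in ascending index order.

ISSUED = 7

0. ld.MEM @i0  | RAW+WAW r4
1. sll.ALU @i1  | RAW r4
2. or.ALU @i2  | WAW r0
3. xor.ALU/sub.ALU @i3/i4  | dual
4. xor.ALU/sll.ALU @i5/i6  | dual
5. st.MEM @i7  | no-port MEM/MEM
6. ld.MEM @i8  | tail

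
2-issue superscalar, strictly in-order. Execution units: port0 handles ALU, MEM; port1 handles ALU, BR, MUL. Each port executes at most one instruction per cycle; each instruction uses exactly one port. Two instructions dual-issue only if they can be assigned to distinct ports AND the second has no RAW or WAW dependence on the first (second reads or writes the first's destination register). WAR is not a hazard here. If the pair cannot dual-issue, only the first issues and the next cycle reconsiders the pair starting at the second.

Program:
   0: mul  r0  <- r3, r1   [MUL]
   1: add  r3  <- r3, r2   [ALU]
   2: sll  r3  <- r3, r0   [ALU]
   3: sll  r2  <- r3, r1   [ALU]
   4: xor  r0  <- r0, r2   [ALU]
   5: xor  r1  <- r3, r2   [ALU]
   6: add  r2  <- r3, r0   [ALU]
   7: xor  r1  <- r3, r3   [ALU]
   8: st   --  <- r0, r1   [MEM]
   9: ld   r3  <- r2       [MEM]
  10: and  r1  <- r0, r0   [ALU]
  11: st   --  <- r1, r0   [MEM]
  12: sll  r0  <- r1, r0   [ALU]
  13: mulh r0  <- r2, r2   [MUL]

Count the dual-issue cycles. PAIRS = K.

PAIRS = 5

[0] i0&i1  mul add  -- pair
[1] i2  sll  -- RAW r3
[2] i3  sll  -- RAW r2
[3] i4&i5  xor xor  -- pair
[4] i6&i7  add xor  -- pair
[5] i8  st  -- no-port MEM/MEM
[6] i9&i10  ld and  -- pair
[7] i11&i12  st sll  -- pair
[8] i13  mulh  -- tail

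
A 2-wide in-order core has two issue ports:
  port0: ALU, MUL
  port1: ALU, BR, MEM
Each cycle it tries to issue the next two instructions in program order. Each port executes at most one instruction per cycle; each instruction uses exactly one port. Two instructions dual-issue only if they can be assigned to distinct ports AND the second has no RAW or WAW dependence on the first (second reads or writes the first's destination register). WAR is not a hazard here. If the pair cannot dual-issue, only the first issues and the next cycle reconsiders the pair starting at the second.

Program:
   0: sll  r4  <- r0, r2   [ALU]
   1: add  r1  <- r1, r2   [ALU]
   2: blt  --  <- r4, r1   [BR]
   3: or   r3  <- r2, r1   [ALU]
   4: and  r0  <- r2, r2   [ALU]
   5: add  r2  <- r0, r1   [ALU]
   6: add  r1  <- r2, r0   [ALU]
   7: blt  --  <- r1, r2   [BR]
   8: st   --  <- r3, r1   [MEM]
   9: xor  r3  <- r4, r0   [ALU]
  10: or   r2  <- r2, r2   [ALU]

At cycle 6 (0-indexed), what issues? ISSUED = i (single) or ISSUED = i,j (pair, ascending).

ISSUED = 8,9

#0 head=0: sll;add i0&i1 dual
#1 head=2: blt;or i2&i3 dual
#2 head=4: and i4 RAW r0
#3 head=5: add i5 RAW r2
#4 head=6: add i6 RAW r1
#5 head=7: blt i7 no-port BR/MEM
#6 head=8: st;xor i8&i9 dual
#7 head=10: or i10 tail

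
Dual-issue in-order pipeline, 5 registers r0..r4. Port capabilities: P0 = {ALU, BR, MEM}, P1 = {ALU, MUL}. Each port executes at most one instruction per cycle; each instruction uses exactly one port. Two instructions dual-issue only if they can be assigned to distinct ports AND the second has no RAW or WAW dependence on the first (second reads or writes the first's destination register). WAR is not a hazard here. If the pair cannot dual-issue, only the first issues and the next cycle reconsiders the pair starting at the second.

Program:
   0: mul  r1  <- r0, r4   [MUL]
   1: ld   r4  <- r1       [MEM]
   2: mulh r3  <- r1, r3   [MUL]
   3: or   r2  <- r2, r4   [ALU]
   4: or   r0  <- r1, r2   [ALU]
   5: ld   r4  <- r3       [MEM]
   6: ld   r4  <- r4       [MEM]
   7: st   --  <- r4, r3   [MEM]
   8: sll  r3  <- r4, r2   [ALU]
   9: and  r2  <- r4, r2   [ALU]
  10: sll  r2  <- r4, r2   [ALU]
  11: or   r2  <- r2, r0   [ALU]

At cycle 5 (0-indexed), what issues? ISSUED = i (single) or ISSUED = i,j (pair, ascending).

0. mul.MUL @i0  | RAW r1
1. ld.MEM/mulh.MUL @i1,i2  | dual
2. or.ALU @i3  | RAW r2
3. or.ALU/ld.MEM @i4,i5  | dual
4. ld.MEM @i6  | no-port MEM/MEM
5. st.MEM/sll.ALU @i7,i8  | dual
6. and.ALU @i9  | RAW+WAW r2
7. sll.ALU @i10  | RAW+WAW r2
8. or.ALU @i11  | tail

ISSUED = 7,8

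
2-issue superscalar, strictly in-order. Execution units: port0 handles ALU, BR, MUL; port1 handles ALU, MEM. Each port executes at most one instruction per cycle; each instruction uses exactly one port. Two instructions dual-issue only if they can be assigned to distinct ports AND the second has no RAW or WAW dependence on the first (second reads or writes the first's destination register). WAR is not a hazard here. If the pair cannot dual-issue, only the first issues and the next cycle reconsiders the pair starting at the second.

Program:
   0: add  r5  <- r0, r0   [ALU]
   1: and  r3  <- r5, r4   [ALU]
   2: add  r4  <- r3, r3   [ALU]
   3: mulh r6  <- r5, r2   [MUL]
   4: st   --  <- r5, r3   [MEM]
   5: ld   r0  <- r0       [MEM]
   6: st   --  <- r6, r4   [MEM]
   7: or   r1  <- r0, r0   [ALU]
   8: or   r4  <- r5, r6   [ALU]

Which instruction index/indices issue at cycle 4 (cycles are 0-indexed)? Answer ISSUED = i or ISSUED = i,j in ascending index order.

ISSUED = 5

c0: i0 add.ALU  RAW r5
c1: i1 and.ALU  RAW r3
c2: i2/i3 add.ALU+mulh.MUL  2-wide
c3: i4 st.MEM  no-port MEM/MEM
c4: i5 ld.MEM  no-port MEM/MEM
c5: i6/i7 st.MEM+or.ALU  2-wide
c6: i8 or.ALU  tail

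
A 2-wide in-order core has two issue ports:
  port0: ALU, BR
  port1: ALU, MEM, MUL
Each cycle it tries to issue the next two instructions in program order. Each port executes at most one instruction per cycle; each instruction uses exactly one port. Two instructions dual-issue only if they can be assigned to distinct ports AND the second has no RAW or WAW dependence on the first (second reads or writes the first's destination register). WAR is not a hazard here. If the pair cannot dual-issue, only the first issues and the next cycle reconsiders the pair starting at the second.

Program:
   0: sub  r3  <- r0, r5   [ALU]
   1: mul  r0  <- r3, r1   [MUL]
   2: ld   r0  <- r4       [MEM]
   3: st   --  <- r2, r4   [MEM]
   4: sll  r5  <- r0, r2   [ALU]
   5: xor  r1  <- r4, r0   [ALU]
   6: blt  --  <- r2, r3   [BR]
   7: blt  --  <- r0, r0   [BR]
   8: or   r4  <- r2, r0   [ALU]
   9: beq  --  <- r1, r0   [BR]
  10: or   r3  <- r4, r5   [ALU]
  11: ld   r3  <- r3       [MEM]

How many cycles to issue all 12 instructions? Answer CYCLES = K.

c0: i0 sub  RAW r3
c1: i1 mul  no-port MUL/MEM
c2: i2 ld  no-port MEM/MEM
c3: i3+i4 st;sll  pair
c4: i5+i6 xor;blt  pair
c5: i7+i8 blt;or  pair
c6: i9+i10 beq;or  pair
c7: i11 ld  tail

CYCLES = 8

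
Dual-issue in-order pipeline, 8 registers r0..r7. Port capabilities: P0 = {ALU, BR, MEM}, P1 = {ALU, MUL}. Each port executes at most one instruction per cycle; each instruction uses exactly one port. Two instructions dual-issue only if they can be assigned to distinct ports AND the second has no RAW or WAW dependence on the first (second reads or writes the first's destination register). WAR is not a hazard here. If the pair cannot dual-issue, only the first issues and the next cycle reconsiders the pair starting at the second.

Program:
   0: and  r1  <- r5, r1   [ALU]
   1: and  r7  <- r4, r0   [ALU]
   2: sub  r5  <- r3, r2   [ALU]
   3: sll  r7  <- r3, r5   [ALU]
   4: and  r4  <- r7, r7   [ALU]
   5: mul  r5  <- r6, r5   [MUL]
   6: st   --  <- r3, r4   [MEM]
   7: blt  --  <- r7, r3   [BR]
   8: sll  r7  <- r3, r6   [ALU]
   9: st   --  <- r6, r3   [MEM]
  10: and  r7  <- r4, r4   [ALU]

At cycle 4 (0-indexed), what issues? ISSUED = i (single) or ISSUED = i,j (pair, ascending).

ISSUED = 6

[0] i0,i1  and/and  -- dual
[1] i2  sub  -- RAW r5
[2] i3  sll  -- RAW r7
[3] i4,i5  and/mul  -- dual
[4] i6  st  -- no-port MEM/BR
[5] i7,i8  blt/sll  -- dual
[6] i9,i10  st/and  -- dual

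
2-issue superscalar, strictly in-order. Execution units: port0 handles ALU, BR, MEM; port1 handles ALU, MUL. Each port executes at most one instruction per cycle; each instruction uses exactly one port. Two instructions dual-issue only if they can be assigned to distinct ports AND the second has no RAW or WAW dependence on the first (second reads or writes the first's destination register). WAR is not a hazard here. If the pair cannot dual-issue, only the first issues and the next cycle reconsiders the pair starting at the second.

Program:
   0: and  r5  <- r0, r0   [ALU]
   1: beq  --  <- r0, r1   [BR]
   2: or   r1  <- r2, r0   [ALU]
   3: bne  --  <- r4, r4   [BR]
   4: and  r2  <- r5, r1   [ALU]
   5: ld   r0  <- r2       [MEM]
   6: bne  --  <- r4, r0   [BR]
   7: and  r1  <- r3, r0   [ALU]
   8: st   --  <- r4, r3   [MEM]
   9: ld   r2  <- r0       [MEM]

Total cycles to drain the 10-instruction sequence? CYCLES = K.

CYCLES = 7

[0] i0+i1  and/beq  -- dual
[1] i2+i3  or/bne  -- dual
[2] i4  and  -- RAW r2
[3] i5  ld  -- no-port MEM/BR
[4] i6+i7  bne/and  -- dual
[5] i8  st  -- no-port MEM/MEM
[6] i9  ld  -- tail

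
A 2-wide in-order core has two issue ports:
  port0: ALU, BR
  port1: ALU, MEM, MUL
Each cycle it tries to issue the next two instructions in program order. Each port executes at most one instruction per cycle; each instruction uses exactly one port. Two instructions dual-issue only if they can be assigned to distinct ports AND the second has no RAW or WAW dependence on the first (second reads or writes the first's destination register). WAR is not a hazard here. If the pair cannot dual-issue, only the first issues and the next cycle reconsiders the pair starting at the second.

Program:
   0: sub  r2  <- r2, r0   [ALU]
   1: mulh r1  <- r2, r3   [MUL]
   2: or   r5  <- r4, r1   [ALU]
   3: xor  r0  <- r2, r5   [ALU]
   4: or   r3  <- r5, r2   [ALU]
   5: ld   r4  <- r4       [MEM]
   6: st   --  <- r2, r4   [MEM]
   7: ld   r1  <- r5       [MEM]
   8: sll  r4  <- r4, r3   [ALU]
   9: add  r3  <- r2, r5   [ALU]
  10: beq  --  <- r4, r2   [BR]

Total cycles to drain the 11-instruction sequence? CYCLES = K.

  cy0 -> i0 (sub) RAW r2
  cy1 -> i1 (mulh) RAW r1
  cy2 -> i2 (or) RAW r5
  cy3 -> i3/i4 (xor+or) dual
  cy4 -> i5 (ld) no-port MEM/MEM
  cy5 -> i6 (st) no-port MEM/MEM
  cy6 -> i7/i8 (ld+sll) dual
  cy7 -> i9/i10 (add+beq) dual

CYCLES = 8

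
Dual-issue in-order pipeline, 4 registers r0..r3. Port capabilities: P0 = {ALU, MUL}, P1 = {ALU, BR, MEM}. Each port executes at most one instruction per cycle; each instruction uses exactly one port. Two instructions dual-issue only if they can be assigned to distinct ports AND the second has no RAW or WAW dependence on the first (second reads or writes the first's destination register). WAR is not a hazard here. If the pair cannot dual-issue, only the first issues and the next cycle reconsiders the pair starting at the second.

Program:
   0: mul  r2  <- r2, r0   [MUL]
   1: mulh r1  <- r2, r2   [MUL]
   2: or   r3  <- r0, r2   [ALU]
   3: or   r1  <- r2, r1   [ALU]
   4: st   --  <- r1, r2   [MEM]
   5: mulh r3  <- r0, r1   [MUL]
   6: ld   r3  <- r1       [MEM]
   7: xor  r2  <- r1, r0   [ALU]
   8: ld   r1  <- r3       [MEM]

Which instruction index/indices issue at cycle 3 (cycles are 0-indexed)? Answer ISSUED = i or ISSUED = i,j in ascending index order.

0. mul.MUL @i0  | no-port MUL/MUL
1. mulh.MUL;or.ALU @i1+i2  | 2-wide
2. or.ALU @i3  | RAW r1
3. st.MEM;mulh.MUL @i4+i5  | 2-wide
4. ld.MEM;xor.ALU @i6+i7  | 2-wide
5. ld.MEM @i8  | tail

ISSUED = 4,5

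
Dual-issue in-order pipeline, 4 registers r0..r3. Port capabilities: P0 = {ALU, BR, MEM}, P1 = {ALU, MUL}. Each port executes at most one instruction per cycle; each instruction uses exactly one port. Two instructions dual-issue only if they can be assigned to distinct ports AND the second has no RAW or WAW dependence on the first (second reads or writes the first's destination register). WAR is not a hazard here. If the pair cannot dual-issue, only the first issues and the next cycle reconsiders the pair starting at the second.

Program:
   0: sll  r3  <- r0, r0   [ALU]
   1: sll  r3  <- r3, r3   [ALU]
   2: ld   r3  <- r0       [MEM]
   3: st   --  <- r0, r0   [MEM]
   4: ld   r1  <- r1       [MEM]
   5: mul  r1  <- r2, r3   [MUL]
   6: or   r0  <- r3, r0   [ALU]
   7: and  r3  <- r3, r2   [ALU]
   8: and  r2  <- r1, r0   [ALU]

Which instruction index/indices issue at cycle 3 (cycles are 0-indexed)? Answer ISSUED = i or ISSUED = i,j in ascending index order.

  cy0 -> i0 (sll.ALU) RAW+WAW r3
  cy1 -> i1 (sll.ALU) WAW r3
  cy2 -> i2 (ld.MEM) no-port MEM/MEM
  cy3 -> i3 (st.MEM) no-port MEM/MEM
  cy4 -> i4 (ld.MEM) WAW r1
  cy5 -> i5&i6 (mul.MUL/or.ALU) dual
  cy6 -> i7&i8 (and.ALU/and.ALU) dual

ISSUED = 3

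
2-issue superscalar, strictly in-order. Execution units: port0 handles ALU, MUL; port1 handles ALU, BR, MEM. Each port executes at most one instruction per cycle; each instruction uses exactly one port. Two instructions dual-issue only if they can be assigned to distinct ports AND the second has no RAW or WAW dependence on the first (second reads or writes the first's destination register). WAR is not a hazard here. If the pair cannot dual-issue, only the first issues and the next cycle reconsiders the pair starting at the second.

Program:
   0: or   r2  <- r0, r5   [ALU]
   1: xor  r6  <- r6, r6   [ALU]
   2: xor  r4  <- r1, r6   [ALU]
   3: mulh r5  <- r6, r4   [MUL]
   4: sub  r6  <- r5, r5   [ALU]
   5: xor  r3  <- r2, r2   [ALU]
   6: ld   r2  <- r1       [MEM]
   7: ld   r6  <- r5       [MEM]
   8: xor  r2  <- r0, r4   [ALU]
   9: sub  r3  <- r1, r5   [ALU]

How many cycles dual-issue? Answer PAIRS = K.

PAIRS = 3

[0] i0/i1  or.ALU xor.ALU  -- dual
[1] i2  xor.ALU  -- RAW r4
[2] i3  mulh.MUL  -- RAW r5
[3] i4/i5  sub.ALU xor.ALU  -- dual
[4] i6  ld.MEM  -- no-port MEM/MEM
[5] i7/i8  ld.MEM xor.ALU  -- dual
[6] i9  sub.ALU  -- tail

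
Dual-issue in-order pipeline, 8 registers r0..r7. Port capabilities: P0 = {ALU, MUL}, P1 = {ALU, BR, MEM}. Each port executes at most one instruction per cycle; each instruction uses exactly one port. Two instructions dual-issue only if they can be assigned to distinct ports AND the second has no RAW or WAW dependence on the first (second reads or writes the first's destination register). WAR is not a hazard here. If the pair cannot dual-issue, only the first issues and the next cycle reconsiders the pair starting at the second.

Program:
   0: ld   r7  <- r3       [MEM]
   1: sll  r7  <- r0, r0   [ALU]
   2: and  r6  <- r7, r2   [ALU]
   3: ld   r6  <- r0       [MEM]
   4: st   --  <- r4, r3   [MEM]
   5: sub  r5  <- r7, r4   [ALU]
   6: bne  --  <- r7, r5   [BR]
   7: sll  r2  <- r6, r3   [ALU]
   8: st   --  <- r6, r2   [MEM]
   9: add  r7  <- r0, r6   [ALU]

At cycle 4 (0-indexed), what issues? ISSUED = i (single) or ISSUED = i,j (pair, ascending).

ISSUED = 4,5

c0: i0 ld.MEM  WAW r7
c1: i1 sll.ALU  RAW r7
c2: i2 and.ALU  WAW r6
c3: i3 ld.MEM  no-port MEM/MEM
c4: i4/i5 st.MEM sub.ALU  2-wide
c5: i6/i7 bne.BR sll.ALU  2-wide
c6: i8/i9 st.MEM add.ALU  2-wide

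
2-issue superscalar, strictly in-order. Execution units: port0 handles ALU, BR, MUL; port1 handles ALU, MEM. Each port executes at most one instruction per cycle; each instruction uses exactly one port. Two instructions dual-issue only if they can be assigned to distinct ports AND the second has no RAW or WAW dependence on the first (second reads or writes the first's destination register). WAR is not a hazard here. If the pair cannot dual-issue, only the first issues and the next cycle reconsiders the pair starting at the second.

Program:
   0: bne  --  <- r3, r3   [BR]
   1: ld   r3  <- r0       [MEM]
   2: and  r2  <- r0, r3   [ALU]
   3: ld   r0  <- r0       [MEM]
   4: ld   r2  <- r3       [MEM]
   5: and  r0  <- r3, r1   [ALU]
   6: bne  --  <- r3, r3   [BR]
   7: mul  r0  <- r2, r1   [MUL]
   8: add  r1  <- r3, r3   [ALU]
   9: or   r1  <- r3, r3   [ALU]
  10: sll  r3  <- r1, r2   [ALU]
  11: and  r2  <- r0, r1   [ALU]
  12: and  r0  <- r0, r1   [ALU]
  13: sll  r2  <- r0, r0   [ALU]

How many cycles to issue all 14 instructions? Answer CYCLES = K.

CYCLES = 9

  cy0 -> i0&i1 (bne ld) pair
  cy1 -> i2&i3 (and ld) pair
  cy2 -> i4&i5 (ld and) pair
  cy3 -> i6 (bne) no-port BR/MUL
  cy4 -> i7&i8 (mul add) pair
  cy5 -> i9 (or) RAW r1
  cy6 -> i10&i11 (sll and) pair
  cy7 -> i12 (and) RAW r0
  cy8 -> i13 (sll) tail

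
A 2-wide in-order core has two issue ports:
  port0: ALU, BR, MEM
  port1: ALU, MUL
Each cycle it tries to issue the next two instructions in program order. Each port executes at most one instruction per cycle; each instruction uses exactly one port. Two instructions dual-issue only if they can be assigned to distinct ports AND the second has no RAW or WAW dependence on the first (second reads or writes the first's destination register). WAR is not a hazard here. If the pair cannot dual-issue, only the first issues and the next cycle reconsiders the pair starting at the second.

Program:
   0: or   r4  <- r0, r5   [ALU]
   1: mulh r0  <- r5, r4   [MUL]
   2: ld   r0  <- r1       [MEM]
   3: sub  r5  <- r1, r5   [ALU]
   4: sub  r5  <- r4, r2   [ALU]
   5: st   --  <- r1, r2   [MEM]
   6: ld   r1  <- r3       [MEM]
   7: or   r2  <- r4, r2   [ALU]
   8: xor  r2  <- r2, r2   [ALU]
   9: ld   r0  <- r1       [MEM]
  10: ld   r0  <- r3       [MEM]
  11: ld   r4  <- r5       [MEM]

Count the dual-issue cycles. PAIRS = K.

0. or.ALU @i0  | RAW r4
1. mulh.MUL @i1  | WAW r0
2. ld.MEM/sub.ALU @i2+i3  | pair
3. sub.ALU/st.MEM @i4+i5  | pair
4. ld.MEM/or.ALU @i6+i7  | pair
5. xor.ALU/ld.MEM @i8+i9  | pair
6. ld.MEM @i10  | no-port MEM/MEM
7. ld.MEM @i11  | tail

PAIRS = 4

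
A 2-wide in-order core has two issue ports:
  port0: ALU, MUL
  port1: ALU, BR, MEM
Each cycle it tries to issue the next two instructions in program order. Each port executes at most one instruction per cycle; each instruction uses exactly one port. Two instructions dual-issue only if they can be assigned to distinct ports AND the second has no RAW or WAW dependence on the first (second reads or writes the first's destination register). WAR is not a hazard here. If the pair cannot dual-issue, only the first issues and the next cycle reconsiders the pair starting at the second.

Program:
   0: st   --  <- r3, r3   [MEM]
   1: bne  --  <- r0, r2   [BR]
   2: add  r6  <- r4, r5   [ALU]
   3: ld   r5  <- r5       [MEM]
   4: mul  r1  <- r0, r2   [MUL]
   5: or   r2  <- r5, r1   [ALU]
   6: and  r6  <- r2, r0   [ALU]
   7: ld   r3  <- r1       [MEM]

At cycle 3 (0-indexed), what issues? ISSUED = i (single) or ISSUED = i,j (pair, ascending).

#0 head=0: st i0 no-port MEM/BR
#1 head=1: bne add i1&i2 2-wide
#2 head=3: ld mul i3&i4 2-wide
#3 head=5: or i5 RAW r2
#4 head=6: and ld i6&i7 2-wide

ISSUED = 5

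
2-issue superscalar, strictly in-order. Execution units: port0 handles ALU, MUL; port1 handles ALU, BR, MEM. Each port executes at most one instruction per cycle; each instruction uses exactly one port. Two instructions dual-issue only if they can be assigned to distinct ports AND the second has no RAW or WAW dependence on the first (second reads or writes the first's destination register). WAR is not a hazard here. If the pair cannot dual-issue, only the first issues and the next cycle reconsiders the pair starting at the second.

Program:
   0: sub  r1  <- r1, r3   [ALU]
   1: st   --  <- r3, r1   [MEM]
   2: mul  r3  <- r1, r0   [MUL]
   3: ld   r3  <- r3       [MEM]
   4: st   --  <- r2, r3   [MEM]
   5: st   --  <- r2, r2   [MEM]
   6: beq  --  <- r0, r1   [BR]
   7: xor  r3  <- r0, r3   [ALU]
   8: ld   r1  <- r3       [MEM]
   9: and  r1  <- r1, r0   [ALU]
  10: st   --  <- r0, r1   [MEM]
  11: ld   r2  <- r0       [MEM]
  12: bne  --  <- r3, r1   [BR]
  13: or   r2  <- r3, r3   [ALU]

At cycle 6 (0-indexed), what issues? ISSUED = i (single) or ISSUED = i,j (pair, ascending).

0. sub @i0  | RAW r1
1. st;mul @i1&i2  | pair
2. ld @i3  | no-port MEM/MEM
3. st @i4  | no-port MEM/MEM
4. st @i5  | no-port MEM/BR
5. beq;xor @i6&i7  | pair
6. ld @i8  | RAW+WAW r1
7. and @i9  | RAW r1
8. st @i10  | no-port MEM/MEM
9. ld @i11  | no-port MEM/BR
10. bne;or @i12&i13  | pair

ISSUED = 8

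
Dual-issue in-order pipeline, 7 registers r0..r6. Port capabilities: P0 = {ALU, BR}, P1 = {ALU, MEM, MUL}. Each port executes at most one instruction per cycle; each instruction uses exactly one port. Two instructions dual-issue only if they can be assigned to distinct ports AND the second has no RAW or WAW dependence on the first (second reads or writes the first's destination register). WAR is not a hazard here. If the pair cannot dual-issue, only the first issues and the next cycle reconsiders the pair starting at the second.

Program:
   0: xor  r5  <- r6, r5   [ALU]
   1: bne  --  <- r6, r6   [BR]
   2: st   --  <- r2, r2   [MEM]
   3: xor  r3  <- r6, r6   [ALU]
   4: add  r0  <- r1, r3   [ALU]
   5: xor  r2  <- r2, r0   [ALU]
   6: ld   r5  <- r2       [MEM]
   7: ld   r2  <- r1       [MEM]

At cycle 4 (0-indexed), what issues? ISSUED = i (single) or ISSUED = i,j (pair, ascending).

  cy0 -> i0+i1 (xor.ALU bne.BR) 2-wide
  cy1 -> i2+i3 (st.MEM xor.ALU) 2-wide
  cy2 -> i4 (add.ALU) RAW r0
  cy3 -> i5 (xor.ALU) RAW r2
  cy4 -> i6 (ld.MEM) no-port MEM/MEM
  cy5 -> i7 (ld.MEM) tail

ISSUED = 6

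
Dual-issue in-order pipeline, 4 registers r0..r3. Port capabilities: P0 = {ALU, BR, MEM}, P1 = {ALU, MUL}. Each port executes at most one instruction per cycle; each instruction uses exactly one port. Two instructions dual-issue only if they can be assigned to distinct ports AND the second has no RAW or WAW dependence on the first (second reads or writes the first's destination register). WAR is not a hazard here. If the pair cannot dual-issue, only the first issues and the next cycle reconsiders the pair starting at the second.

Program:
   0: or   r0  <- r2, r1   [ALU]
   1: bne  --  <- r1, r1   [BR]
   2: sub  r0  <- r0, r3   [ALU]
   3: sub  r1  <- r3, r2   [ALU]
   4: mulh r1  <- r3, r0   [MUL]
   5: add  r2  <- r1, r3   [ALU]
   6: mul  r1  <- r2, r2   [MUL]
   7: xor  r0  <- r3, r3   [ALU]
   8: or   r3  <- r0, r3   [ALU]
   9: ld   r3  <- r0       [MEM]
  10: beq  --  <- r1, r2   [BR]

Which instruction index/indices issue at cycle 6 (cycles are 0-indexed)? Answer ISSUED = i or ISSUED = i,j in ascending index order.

[0] i0&i1  or.ALU bne.BR  -- 2-wide
[1] i2&i3  sub.ALU sub.ALU  -- 2-wide
[2] i4  mulh.MUL  -- RAW r1
[3] i5  add.ALU  -- RAW r2
[4] i6&i7  mul.MUL xor.ALU  -- 2-wide
[5] i8  or.ALU  -- WAW r3
[6] i9  ld.MEM  -- no-port MEM/BR
[7] i10  beq.BR  -- tail

ISSUED = 9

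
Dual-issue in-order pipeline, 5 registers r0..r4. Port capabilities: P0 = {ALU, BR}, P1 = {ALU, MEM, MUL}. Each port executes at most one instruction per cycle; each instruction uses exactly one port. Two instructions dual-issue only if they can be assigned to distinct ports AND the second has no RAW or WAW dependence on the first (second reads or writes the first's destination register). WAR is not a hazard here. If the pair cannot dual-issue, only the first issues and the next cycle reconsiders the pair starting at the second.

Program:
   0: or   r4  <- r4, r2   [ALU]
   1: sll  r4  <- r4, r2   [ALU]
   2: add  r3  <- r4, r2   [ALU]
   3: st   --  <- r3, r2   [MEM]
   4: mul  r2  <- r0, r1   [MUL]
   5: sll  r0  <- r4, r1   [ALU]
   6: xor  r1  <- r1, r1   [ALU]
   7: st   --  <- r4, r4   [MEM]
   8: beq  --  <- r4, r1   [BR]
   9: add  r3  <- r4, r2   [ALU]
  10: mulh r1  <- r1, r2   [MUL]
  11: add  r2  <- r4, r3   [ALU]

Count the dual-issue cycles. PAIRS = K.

0. or @i0  | RAW+WAW r4
1. sll @i1  | RAW r4
2. add @i2  | RAW r3
3. st @i3  | no-port MEM/MUL
4. mul+sll @i4+i5  | pair
5. xor+st @i6+i7  | pair
6. beq+add @i8+i9  | pair
7. mulh+add @i10+i11  | pair

PAIRS = 4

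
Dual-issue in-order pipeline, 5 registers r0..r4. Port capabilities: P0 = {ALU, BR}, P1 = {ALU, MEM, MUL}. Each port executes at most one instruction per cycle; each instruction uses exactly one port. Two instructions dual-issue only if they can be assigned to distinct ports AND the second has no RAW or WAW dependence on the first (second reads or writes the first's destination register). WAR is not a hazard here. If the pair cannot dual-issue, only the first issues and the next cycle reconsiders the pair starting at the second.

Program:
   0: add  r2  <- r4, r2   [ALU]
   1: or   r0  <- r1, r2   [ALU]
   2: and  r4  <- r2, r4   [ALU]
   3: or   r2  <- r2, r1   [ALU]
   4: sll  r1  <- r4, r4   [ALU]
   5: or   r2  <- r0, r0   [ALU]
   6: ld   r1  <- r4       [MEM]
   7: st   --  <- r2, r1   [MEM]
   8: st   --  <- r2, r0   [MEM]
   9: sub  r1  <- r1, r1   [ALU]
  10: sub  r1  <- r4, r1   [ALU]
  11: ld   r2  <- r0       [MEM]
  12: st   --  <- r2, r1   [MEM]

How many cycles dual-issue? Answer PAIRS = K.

[0] i0  add.ALU  -- RAW r2
[1] i1&i2  or.ALU+and.ALU  -- dual
[2] i3&i4  or.ALU+sll.ALU  -- dual
[3] i5&i6  or.ALU+ld.MEM  -- dual
[4] i7  st.MEM  -- no-port MEM/MEM
[5] i8&i9  st.MEM+sub.ALU  -- dual
[6] i10&i11  sub.ALU+ld.MEM  -- dual
[7] i12  st.MEM  -- tail

PAIRS = 5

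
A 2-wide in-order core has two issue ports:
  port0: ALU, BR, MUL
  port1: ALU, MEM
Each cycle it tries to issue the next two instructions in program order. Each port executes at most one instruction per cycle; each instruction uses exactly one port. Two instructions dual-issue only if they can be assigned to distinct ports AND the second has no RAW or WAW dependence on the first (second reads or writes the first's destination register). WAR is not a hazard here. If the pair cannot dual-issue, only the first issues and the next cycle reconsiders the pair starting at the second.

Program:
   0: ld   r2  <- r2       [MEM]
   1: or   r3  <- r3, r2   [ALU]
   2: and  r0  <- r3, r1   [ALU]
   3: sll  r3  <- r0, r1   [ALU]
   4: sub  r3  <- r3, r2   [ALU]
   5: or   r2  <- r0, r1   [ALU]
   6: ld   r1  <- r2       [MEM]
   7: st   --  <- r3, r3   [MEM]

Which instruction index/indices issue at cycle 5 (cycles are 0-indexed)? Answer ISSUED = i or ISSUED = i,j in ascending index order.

t=0 i0:ld.MEM ; RAW r2
t=1 i1:or.ALU ; RAW r3
t=2 i2:and.ALU ; RAW r0
t=3 i3:sll.ALU ; RAW+WAW r3
t=4 i4,i5:sub.ALU or.ALU ; dual
t=5 i6:ld.MEM ; no-port MEM/MEM
t=6 i7:st.MEM ; tail

ISSUED = 6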